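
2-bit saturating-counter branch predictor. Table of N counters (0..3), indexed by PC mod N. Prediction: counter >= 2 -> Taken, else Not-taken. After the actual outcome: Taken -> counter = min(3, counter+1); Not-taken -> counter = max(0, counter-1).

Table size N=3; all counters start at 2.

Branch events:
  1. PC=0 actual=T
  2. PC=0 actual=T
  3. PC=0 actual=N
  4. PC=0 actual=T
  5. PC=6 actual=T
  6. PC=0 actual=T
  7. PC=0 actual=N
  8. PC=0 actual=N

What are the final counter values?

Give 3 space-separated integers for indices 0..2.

Ev 1: PC=0 idx=0 pred=T actual=T -> ctr[0]=3
Ev 2: PC=0 idx=0 pred=T actual=T -> ctr[0]=3
Ev 3: PC=0 idx=0 pred=T actual=N -> ctr[0]=2
Ev 4: PC=0 idx=0 pred=T actual=T -> ctr[0]=3
Ev 5: PC=6 idx=0 pred=T actual=T -> ctr[0]=3
Ev 6: PC=0 idx=0 pred=T actual=T -> ctr[0]=3
Ev 7: PC=0 idx=0 pred=T actual=N -> ctr[0]=2
Ev 8: PC=0 idx=0 pred=T actual=N -> ctr[0]=1

Answer: 1 2 2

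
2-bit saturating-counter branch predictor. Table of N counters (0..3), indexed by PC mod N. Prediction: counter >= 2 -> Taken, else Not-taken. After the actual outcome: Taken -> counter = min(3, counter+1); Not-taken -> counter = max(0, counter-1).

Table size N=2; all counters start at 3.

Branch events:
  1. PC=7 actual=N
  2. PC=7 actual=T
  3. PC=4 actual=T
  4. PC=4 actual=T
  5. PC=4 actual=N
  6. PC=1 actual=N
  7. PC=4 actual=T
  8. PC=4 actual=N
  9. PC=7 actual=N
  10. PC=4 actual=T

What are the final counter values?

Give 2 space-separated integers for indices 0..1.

Answer: 3 1

Derivation:
Ev 1: PC=7 idx=1 pred=T actual=N -> ctr[1]=2
Ev 2: PC=7 idx=1 pred=T actual=T -> ctr[1]=3
Ev 3: PC=4 idx=0 pred=T actual=T -> ctr[0]=3
Ev 4: PC=4 idx=0 pred=T actual=T -> ctr[0]=3
Ev 5: PC=4 idx=0 pred=T actual=N -> ctr[0]=2
Ev 6: PC=1 idx=1 pred=T actual=N -> ctr[1]=2
Ev 7: PC=4 idx=0 pred=T actual=T -> ctr[0]=3
Ev 8: PC=4 idx=0 pred=T actual=N -> ctr[0]=2
Ev 9: PC=7 idx=1 pred=T actual=N -> ctr[1]=1
Ev 10: PC=4 idx=0 pred=T actual=T -> ctr[0]=3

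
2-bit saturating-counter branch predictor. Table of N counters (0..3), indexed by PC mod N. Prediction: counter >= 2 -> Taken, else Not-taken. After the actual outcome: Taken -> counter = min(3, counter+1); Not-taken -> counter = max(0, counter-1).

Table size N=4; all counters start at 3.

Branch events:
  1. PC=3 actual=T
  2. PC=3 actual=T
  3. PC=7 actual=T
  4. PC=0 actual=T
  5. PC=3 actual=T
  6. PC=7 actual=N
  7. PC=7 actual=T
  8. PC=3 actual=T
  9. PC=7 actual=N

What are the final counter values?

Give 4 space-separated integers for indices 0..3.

Ev 1: PC=3 idx=3 pred=T actual=T -> ctr[3]=3
Ev 2: PC=3 idx=3 pred=T actual=T -> ctr[3]=3
Ev 3: PC=7 idx=3 pred=T actual=T -> ctr[3]=3
Ev 4: PC=0 idx=0 pred=T actual=T -> ctr[0]=3
Ev 5: PC=3 idx=3 pred=T actual=T -> ctr[3]=3
Ev 6: PC=7 idx=3 pred=T actual=N -> ctr[3]=2
Ev 7: PC=7 idx=3 pred=T actual=T -> ctr[3]=3
Ev 8: PC=3 idx=3 pred=T actual=T -> ctr[3]=3
Ev 9: PC=7 idx=3 pred=T actual=N -> ctr[3]=2

Answer: 3 3 3 2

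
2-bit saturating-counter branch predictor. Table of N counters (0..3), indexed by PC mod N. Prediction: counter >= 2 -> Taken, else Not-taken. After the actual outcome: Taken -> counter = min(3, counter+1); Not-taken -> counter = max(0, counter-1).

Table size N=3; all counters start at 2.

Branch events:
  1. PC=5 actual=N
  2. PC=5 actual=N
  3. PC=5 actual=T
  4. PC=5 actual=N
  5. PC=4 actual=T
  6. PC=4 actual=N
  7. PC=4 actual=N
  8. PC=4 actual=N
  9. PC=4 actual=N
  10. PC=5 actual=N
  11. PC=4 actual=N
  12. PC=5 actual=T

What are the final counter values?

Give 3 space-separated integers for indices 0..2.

Answer: 2 0 1

Derivation:
Ev 1: PC=5 idx=2 pred=T actual=N -> ctr[2]=1
Ev 2: PC=5 idx=2 pred=N actual=N -> ctr[2]=0
Ev 3: PC=5 idx=2 pred=N actual=T -> ctr[2]=1
Ev 4: PC=5 idx=2 pred=N actual=N -> ctr[2]=0
Ev 5: PC=4 idx=1 pred=T actual=T -> ctr[1]=3
Ev 6: PC=4 idx=1 pred=T actual=N -> ctr[1]=2
Ev 7: PC=4 idx=1 pred=T actual=N -> ctr[1]=1
Ev 8: PC=4 idx=1 pred=N actual=N -> ctr[1]=0
Ev 9: PC=4 idx=1 pred=N actual=N -> ctr[1]=0
Ev 10: PC=5 idx=2 pred=N actual=N -> ctr[2]=0
Ev 11: PC=4 idx=1 pred=N actual=N -> ctr[1]=0
Ev 12: PC=5 idx=2 pred=N actual=T -> ctr[2]=1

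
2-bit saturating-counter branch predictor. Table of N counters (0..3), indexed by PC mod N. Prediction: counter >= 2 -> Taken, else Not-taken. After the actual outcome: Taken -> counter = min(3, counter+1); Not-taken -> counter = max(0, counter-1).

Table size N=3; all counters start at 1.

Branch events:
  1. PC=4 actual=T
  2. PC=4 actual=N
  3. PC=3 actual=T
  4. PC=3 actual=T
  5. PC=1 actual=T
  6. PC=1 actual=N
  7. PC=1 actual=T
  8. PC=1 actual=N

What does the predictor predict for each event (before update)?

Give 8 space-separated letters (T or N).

Ev 1: PC=4 idx=1 pred=N actual=T -> ctr[1]=2
Ev 2: PC=4 idx=1 pred=T actual=N -> ctr[1]=1
Ev 3: PC=3 idx=0 pred=N actual=T -> ctr[0]=2
Ev 4: PC=3 idx=0 pred=T actual=T -> ctr[0]=3
Ev 5: PC=1 idx=1 pred=N actual=T -> ctr[1]=2
Ev 6: PC=1 idx=1 pred=T actual=N -> ctr[1]=1
Ev 7: PC=1 idx=1 pred=N actual=T -> ctr[1]=2
Ev 8: PC=1 idx=1 pred=T actual=N -> ctr[1]=1

Answer: N T N T N T N T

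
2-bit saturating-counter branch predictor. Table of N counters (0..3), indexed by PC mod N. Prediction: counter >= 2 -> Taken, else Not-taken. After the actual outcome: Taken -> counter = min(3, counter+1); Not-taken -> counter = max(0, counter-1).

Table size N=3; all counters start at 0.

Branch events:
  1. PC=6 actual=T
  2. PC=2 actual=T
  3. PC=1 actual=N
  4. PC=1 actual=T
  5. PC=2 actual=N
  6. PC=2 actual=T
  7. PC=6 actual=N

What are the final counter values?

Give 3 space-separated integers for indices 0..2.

Ev 1: PC=6 idx=0 pred=N actual=T -> ctr[0]=1
Ev 2: PC=2 idx=2 pred=N actual=T -> ctr[2]=1
Ev 3: PC=1 idx=1 pred=N actual=N -> ctr[1]=0
Ev 4: PC=1 idx=1 pred=N actual=T -> ctr[1]=1
Ev 5: PC=2 idx=2 pred=N actual=N -> ctr[2]=0
Ev 6: PC=2 idx=2 pred=N actual=T -> ctr[2]=1
Ev 7: PC=6 idx=0 pred=N actual=N -> ctr[0]=0

Answer: 0 1 1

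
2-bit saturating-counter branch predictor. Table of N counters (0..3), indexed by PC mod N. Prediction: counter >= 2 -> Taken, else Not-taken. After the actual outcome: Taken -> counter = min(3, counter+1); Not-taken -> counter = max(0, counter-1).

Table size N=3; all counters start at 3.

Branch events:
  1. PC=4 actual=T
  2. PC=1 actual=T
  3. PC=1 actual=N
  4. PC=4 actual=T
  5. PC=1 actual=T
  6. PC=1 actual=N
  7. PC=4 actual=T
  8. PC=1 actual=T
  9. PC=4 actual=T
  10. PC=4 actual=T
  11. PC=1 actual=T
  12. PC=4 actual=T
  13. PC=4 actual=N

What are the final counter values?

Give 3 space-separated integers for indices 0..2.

Answer: 3 2 3

Derivation:
Ev 1: PC=4 idx=1 pred=T actual=T -> ctr[1]=3
Ev 2: PC=1 idx=1 pred=T actual=T -> ctr[1]=3
Ev 3: PC=1 idx=1 pred=T actual=N -> ctr[1]=2
Ev 4: PC=4 idx=1 pred=T actual=T -> ctr[1]=3
Ev 5: PC=1 idx=1 pred=T actual=T -> ctr[1]=3
Ev 6: PC=1 idx=1 pred=T actual=N -> ctr[1]=2
Ev 7: PC=4 idx=1 pred=T actual=T -> ctr[1]=3
Ev 8: PC=1 idx=1 pred=T actual=T -> ctr[1]=3
Ev 9: PC=4 idx=1 pred=T actual=T -> ctr[1]=3
Ev 10: PC=4 idx=1 pred=T actual=T -> ctr[1]=3
Ev 11: PC=1 idx=1 pred=T actual=T -> ctr[1]=3
Ev 12: PC=4 idx=1 pred=T actual=T -> ctr[1]=3
Ev 13: PC=4 idx=1 pred=T actual=N -> ctr[1]=2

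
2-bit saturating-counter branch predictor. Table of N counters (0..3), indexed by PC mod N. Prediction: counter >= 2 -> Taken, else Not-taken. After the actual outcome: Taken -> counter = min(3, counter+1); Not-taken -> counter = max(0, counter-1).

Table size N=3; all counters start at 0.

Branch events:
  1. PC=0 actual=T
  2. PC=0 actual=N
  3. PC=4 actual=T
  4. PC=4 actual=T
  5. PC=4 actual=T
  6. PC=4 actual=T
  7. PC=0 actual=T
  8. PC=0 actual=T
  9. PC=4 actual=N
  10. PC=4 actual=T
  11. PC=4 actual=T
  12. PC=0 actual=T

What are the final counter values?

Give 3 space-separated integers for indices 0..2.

Ev 1: PC=0 idx=0 pred=N actual=T -> ctr[0]=1
Ev 2: PC=0 idx=0 pred=N actual=N -> ctr[0]=0
Ev 3: PC=4 idx=1 pred=N actual=T -> ctr[1]=1
Ev 4: PC=4 idx=1 pred=N actual=T -> ctr[1]=2
Ev 5: PC=4 idx=1 pred=T actual=T -> ctr[1]=3
Ev 6: PC=4 idx=1 pred=T actual=T -> ctr[1]=3
Ev 7: PC=0 idx=0 pred=N actual=T -> ctr[0]=1
Ev 8: PC=0 idx=0 pred=N actual=T -> ctr[0]=2
Ev 9: PC=4 idx=1 pred=T actual=N -> ctr[1]=2
Ev 10: PC=4 idx=1 pred=T actual=T -> ctr[1]=3
Ev 11: PC=4 idx=1 pred=T actual=T -> ctr[1]=3
Ev 12: PC=0 idx=0 pred=T actual=T -> ctr[0]=3

Answer: 3 3 0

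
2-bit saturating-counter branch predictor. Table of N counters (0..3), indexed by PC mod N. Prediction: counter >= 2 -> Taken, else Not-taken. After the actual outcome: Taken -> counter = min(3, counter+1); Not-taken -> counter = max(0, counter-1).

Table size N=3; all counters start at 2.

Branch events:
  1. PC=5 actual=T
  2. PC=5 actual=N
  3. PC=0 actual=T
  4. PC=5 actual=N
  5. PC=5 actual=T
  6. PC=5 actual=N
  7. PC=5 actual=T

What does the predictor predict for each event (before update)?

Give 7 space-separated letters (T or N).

Answer: T T T T N T N

Derivation:
Ev 1: PC=5 idx=2 pred=T actual=T -> ctr[2]=3
Ev 2: PC=5 idx=2 pred=T actual=N -> ctr[2]=2
Ev 3: PC=0 idx=0 pred=T actual=T -> ctr[0]=3
Ev 4: PC=5 idx=2 pred=T actual=N -> ctr[2]=1
Ev 5: PC=5 idx=2 pred=N actual=T -> ctr[2]=2
Ev 6: PC=5 idx=2 pred=T actual=N -> ctr[2]=1
Ev 7: PC=5 idx=2 pred=N actual=T -> ctr[2]=2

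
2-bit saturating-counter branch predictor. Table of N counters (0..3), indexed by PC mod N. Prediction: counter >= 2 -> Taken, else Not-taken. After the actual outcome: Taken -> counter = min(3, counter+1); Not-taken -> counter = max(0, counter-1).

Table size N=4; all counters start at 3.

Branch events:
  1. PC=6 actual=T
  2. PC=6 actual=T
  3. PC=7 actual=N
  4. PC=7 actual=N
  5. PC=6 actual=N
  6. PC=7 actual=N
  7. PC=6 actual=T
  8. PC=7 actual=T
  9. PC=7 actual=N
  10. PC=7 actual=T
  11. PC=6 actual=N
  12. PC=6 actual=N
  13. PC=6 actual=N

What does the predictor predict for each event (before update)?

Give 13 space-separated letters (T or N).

Answer: T T T T T N T N N N T T N

Derivation:
Ev 1: PC=6 idx=2 pred=T actual=T -> ctr[2]=3
Ev 2: PC=6 idx=2 pred=T actual=T -> ctr[2]=3
Ev 3: PC=7 idx=3 pred=T actual=N -> ctr[3]=2
Ev 4: PC=7 idx=3 pred=T actual=N -> ctr[3]=1
Ev 5: PC=6 idx=2 pred=T actual=N -> ctr[2]=2
Ev 6: PC=7 idx=3 pred=N actual=N -> ctr[3]=0
Ev 7: PC=6 idx=2 pred=T actual=T -> ctr[2]=3
Ev 8: PC=7 idx=3 pred=N actual=T -> ctr[3]=1
Ev 9: PC=7 idx=3 pred=N actual=N -> ctr[3]=0
Ev 10: PC=7 idx=3 pred=N actual=T -> ctr[3]=1
Ev 11: PC=6 idx=2 pred=T actual=N -> ctr[2]=2
Ev 12: PC=6 idx=2 pred=T actual=N -> ctr[2]=1
Ev 13: PC=6 idx=2 pred=N actual=N -> ctr[2]=0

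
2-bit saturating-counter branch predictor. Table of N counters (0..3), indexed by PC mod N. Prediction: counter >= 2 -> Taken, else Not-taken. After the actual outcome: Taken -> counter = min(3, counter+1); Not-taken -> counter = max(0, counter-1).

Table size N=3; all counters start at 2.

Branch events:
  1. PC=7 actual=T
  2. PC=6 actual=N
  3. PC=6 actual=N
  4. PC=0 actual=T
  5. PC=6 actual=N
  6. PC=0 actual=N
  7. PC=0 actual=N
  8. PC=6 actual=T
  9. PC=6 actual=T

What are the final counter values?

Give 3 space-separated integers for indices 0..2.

Ev 1: PC=7 idx=1 pred=T actual=T -> ctr[1]=3
Ev 2: PC=6 idx=0 pred=T actual=N -> ctr[0]=1
Ev 3: PC=6 idx=0 pred=N actual=N -> ctr[0]=0
Ev 4: PC=0 idx=0 pred=N actual=T -> ctr[0]=1
Ev 5: PC=6 idx=0 pred=N actual=N -> ctr[0]=0
Ev 6: PC=0 idx=0 pred=N actual=N -> ctr[0]=0
Ev 7: PC=0 idx=0 pred=N actual=N -> ctr[0]=0
Ev 8: PC=6 idx=0 pred=N actual=T -> ctr[0]=1
Ev 9: PC=6 idx=0 pred=N actual=T -> ctr[0]=2

Answer: 2 3 2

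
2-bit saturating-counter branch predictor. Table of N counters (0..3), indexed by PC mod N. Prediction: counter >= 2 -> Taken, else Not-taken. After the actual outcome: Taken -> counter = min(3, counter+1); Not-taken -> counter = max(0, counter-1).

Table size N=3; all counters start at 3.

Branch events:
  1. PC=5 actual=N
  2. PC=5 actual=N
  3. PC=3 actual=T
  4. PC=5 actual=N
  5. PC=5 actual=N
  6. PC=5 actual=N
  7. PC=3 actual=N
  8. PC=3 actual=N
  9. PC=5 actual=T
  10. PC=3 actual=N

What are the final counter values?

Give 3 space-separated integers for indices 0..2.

Ev 1: PC=5 idx=2 pred=T actual=N -> ctr[2]=2
Ev 2: PC=5 idx=2 pred=T actual=N -> ctr[2]=1
Ev 3: PC=3 idx=0 pred=T actual=T -> ctr[0]=3
Ev 4: PC=5 idx=2 pred=N actual=N -> ctr[2]=0
Ev 5: PC=5 idx=2 pred=N actual=N -> ctr[2]=0
Ev 6: PC=5 idx=2 pred=N actual=N -> ctr[2]=0
Ev 7: PC=3 idx=0 pred=T actual=N -> ctr[0]=2
Ev 8: PC=3 idx=0 pred=T actual=N -> ctr[0]=1
Ev 9: PC=5 idx=2 pred=N actual=T -> ctr[2]=1
Ev 10: PC=3 idx=0 pred=N actual=N -> ctr[0]=0

Answer: 0 3 1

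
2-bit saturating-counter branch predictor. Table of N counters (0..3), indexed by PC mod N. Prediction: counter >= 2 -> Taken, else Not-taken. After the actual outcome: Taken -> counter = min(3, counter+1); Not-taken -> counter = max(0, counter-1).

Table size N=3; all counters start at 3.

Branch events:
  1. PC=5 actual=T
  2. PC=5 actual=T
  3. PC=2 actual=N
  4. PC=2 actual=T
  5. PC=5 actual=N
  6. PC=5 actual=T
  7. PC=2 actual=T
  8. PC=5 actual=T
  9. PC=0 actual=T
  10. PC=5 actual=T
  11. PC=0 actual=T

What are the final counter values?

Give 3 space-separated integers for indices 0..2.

Ev 1: PC=5 idx=2 pred=T actual=T -> ctr[2]=3
Ev 2: PC=5 idx=2 pred=T actual=T -> ctr[2]=3
Ev 3: PC=2 idx=2 pred=T actual=N -> ctr[2]=2
Ev 4: PC=2 idx=2 pred=T actual=T -> ctr[2]=3
Ev 5: PC=5 idx=2 pred=T actual=N -> ctr[2]=2
Ev 6: PC=5 idx=2 pred=T actual=T -> ctr[2]=3
Ev 7: PC=2 idx=2 pred=T actual=T -> ctr[2]=3
Ev 8: PC=5 idx=2 pred=T actual=T -> ctr[2]=3
Ev 9: PC=0 idx=0 pred=T actual=T -> ctr[0]=3
Ev 10: PC=5 idx=2 pred=T actual=T -> ctr[2]=3
Ev 11: PC=0 idx=0 pred=T actual=T -> ctr[0]=3

Answer: 3 3 3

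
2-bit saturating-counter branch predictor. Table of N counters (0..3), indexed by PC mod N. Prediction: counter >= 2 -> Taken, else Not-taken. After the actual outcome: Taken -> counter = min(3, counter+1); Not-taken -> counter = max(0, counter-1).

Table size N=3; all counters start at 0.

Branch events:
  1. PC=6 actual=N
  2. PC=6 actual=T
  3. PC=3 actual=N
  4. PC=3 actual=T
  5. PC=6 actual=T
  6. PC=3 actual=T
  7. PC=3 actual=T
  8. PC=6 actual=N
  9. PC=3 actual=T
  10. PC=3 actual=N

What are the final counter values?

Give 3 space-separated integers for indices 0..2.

Answer: 2 0 0

Derivation:
Ev 1: PC=6 idx=0 pred=N actual=N -> ctr[0]=0
Ev 2: PC=6 idx=0 pred=N actual=T -> ctr[0]=1
Ev 3: PC=3 idx=0 pred=N actual=N -> ctr[0]=0
Ev 4: PC=3 idx=0 pred=N actual=T -> ctr[0]=1
Ev 5: PC=6 idx=0 pred=N actual=T -> ctr[0]=2
Ev 6: PC=3 idx=0 pred=T actual=T -> ctr[0]=3
Ev 7: PC=3 idx=0 pred=T actual=T -> ctr[0]=3
Ev 8: PC=6 idx=0 pred=T actual=N -> ctr[0]=2
Ev 9: PC=3 idx=0 pred=T actual=T -> ctr[0]=3
Ev 10: PC=3 idx=0 pred=T actual=N -> ctr[0]=2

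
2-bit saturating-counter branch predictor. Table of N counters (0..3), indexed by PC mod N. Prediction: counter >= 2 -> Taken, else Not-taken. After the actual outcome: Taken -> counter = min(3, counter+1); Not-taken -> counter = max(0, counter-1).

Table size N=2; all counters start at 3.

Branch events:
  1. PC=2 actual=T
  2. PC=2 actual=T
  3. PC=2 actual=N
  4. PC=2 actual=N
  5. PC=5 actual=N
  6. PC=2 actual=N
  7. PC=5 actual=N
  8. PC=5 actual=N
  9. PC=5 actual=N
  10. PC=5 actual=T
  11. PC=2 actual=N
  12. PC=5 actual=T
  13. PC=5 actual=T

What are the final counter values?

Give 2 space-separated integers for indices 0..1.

Ev 1: PC=2 idx=0 pred=T actual=T -> ctr[0]=3
Ev 2: PC=2 idx=0 pred=T actual=T -> ctr[0]=3
Ev 3: PC=2 idx=0 pred=T actual=N -> ctr[0]=2
Ev 4: PC=2 idx=0 pred=T actual=N -> ctr[0]=1
Ev 5: PC=5 idx=1 pred=T actual=N -> ctr[1]=2
Ev 6: PC=2 idx=0 pred=N actual=N -> ctr[0]=0
Ev 7: PC=5 idx=1 pred=T actual=N -> ctr[1]=1
Ev 8: PC=5 idx=1 pred=N actual=N -> ctr[1]=0
Ev 9: PC=5 idx=1 pred=N actual=N -> ctr[1]=0
Ev 10: PC=5 idx=1 pred=N actual=T -> ctr[1]=1
Ev 11: PC=2 idx=0 pred=N actual=N -> ctr[0]=0
Ev 12: PC=5 idx=1 pred=N actual=T -> ctr[1]=2
Ev 13: PC=5 idx=1 pred=T actual=T -> ctr[1]=3

Answer: 0 3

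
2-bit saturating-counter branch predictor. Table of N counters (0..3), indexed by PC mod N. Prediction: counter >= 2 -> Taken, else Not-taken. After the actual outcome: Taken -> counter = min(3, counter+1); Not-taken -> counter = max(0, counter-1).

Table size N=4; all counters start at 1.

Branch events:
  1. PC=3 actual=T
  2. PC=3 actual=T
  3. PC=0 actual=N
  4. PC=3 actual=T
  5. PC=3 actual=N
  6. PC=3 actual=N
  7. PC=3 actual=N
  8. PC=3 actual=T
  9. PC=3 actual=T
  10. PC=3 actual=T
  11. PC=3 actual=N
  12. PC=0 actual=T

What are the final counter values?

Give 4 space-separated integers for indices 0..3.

Answer: 1 1 1 2

Derivation:
Ev 1: PC=3 idx=3 pred=N actual=T -> ctr[3]=2
Ev 2: PC=3 idx=3 pred=T actual=T -> ctr[3]=3
Ev 3: PC=0 idx=0 pred=N actual=N -> ctr[0]=0
Ev 4: PC=3 idx=3 pred=T actual=T -> ctr[3]=3
Ev 5: PC=3 idx=3 pred=T actual=N -> ctr[3]=2
Ev 6: PC=3 idx=3 pred=T actual=N -> ctr[3]=1
Ev 7: PC=3 idx=3 pred=N actual=N -> ctr[3]=0
Ev 8: PC=3 idx=3 pred=N actual=T -> ctr[3]=1
Ev 9: PC=3 idx=3 pred=N actual=T -> ctr[3]=2
Ev 10: PC=3 idx=3 pred=T actual=T -> ctr[3]=3
Ev 11: PC=3 idx=3 pred=T actual=N -> ctr[3]=2
Ev 12: PC=0 idx=0 pred=N actual=T -> ctr[0]=1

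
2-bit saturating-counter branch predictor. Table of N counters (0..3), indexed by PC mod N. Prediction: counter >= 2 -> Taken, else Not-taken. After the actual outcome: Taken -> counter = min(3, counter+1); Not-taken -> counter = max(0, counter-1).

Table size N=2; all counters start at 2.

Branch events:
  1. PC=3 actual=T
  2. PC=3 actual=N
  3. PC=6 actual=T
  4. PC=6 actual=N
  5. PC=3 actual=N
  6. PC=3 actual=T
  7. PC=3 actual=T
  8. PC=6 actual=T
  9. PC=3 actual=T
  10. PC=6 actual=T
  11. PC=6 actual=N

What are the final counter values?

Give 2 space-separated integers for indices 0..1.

Ev 1: PC=3 idx=1 pred=T actual=T -> ctr[1]=3
Ev 2: PC=3 idx=1 pred=T actual=N -> ctr[1]=2
Ev 3: PC=6 idx=0 pred=T actual=T -> ctr[0]=3
Ev 4: PC=6 idx=0 pred=T actual=N -> ctr[0]=2
Ev 5: PC=3 idx=1 pred=T actual=N -> ctr[1]=1
Ev 6: PC=3 idx=1 pred=N actual=T -> ctr[1]=2
Ev 7: PC=3 idx=1 pred=T actual=T -> ctr[1]=3
Ev 8: PC=6 idx=0 pred=T actual=T -> ctr[0]=3
Ev 9: PC=3 idx=1 pred=T actual=T -> ctr[1]=3
Ev 10: PC=6 idx=0 pred=T actual=T -> ctr[0]=3
Ev 11: PC=6 idx=0 pred=T actual=N -> ctr[0]=2

Answer: 2 3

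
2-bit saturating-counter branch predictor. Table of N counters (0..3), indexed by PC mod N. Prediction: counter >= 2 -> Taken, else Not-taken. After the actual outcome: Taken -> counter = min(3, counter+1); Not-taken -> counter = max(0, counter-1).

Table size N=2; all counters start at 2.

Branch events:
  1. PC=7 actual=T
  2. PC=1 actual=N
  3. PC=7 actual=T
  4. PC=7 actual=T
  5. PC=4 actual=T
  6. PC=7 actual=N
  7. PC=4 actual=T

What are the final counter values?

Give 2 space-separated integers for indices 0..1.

Answer: 3 2

Derivation:
Ev 1: PC=7 idx=1 pred=T actual=T -> ctr[1]=3
Ev 2: PC=1 idx=1 pred=T actual=N -> ctr[1]=2
Ev 3: PC=7 idx=1 pred=T actual=T -> ctr[1]=3
Ev 4: PC=7 idx=1 pred=T actual=T -> ctr[1]=3
Ev 5: PC=4 idx=0 pred=T actual=T -> ctr[0]=3
Ev 6: PC=7 idx=1 pred=T actual=N -> ctr[1]=2
Ev 7: PC=4 idx=0 pred=T actual=T -> ctr[0]=3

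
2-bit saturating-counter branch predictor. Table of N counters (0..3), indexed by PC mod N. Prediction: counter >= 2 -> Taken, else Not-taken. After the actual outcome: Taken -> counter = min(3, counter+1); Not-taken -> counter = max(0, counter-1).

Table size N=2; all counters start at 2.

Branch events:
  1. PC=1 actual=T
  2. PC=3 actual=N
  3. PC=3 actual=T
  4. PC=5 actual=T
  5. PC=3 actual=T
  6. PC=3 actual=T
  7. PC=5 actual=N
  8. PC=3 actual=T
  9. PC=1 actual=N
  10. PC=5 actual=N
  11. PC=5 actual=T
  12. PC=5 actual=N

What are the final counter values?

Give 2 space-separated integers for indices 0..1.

Answer: 2 1

Derivation:
Ev 1: PC=1 idx=1 pred=T actual=T -> ctr[1]=3
Ev 2: PC=3 idx=1 pred=T actual=N -> ctr[1]=2
Ev 3: PC=3 idx=1 pred=T actual=T -> ctr[1]=3
Ev 4: PC=5 idx=1 pred=T actual=T -> ctr[1]=3
Ev 5: PC=3 idx=1 pred=T actual=T -> ctr[1]=3
Ev 6: PC=3 idx=1 pred=T actual=T -> ctr[1]=3
Ev 7: PC=5 idx=1 pred=T actual=N -> ctr[1]=2
Ev 8: PC=3 idx=1 pred=T actual=T -> ctr[1]=3
Ev 9: PC=1 idx=1 pred=T actual=N -> ctr[1]=2
Ev 10: PC=5 idx=1 pred=T actual=N -> ctr[1]=1
Ev 11: PC=5 idx=1 pred=N actual=T -> ctr[1]=2
Ev 12: PC=5 idx=1 pred=T actual=N -> ctr[1]=1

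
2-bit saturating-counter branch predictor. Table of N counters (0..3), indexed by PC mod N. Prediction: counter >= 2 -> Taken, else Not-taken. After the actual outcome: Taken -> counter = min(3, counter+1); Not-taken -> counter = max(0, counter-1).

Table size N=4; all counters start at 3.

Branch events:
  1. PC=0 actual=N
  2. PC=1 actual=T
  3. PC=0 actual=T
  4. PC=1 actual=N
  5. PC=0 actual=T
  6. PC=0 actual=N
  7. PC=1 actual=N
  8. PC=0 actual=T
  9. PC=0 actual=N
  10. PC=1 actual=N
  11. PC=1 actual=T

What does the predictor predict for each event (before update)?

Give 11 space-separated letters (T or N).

Answer: T T T T T T T T T N N

Derivation:
Ev 1: PC=0 idx=0 pred=T actual=N -> ctr[0]=2
Ev 2: PC=1 idx=1 pred=T actual=T -> ctr[1]=3
Ev 3: PC=0 idx=0 pred=T actual=T -> ctr[0]=3
Ev 4: PC=1 idx=1 pred=T actual=N -> ctr[1]=2
Ev 5: PC=0 idx=0 pred=T actual=T -> ctr[0]=3
Ev 6: PC=0 idx=0 pred=T actual=N -> ctr[0]=2
Ev 7: PC=1 idx=1 pred=T actual=N -> ctr[1]=1
Ev 8: PC=0 idx=0 pred=T actual=T -> ctr[0]=3
Ev 9: PC=0 idx=0 pred=T actual=N -> ctr[0]=2
Ev 10: PC=1 idx=1 pred=N actual=N -> ctr[1]=0
Ev 11: PC=1 idx=1 pred=N actual=T -> ctr[1]=1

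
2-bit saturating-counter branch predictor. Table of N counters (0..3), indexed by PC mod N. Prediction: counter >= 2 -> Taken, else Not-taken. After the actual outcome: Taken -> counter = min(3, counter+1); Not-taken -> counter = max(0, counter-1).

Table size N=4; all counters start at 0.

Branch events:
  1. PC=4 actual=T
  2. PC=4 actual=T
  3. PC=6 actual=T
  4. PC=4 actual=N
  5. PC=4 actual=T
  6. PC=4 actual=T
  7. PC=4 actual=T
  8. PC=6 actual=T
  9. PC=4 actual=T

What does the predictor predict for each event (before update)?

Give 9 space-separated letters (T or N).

Answer: N N N T N T T N T

Derivation:
Ev 1: PC=4 idx=0 pred=N actual=T -> ctr[0]=1
Ev 2: PC=4 idx=0 pred=N actual=T -> ctr[0]=2
Ev 3: PC=6 idx=2 pred=N actual=T -> ctr[2]=1
Ev 4: PC=4 idx=0 pred=T actual=N -> ctr[0]=1
Ev 5: PC=4 idx=0 pred=N actual=T -> ctr[0]=2
Ev 6: PC=4 idx=0 pred=T actual=T -> ctr[0]=3
Ev 7: PC=4 idx=0 pred=T actual=T -> ctr[0]=3
Ev 8: PC=6 idx=2 pred=N actual=T -> ctr[2]=2
Ev 9: PC=4 idx=0 pred=T actual=T -> ctr[0]=3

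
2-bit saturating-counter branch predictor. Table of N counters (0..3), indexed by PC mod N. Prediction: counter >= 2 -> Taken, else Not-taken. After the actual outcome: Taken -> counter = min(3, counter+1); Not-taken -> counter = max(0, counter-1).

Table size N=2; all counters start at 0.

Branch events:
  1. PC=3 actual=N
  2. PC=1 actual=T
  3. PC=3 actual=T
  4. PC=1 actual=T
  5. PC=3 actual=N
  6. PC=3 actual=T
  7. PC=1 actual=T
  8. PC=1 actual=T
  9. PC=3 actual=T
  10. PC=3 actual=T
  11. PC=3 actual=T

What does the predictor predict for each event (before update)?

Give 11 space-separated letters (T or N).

Answer: N N N T T T T T T T T

Derivation:
Ev 1: PC=3 idx=1 pred=N actual=N -> ctr[1]=0
Ev 2: PC=1 idx=1 pred=N actual=T -> ctr[1]=1
Ev 3: PC=3 idx=1 pred=N actual=T -> ctr[1]=2
Ev 4: PC=1 idx=1 pred=T actual=T -> ctr[1]=3
Ev 5: PC=3 idx=1 pred=T actual=N -> ctr[1]=2
Ev 6: PC=3 idx=1 pred=T actual=T -> ctr[1]=3
Ev 7: PC=1 idx=1 pred=T actual=T -> ctr[1]=3
Ev 8: PC=1 idx=1 pred=T actual=T -> ctr[1]=3
Ev 9: PC=3 idx=1 pred=T actual=T -> ctr[1]=3
Ev 10: PC=3 idx=1 pred=T actual=T -> ctr[1]=3
Ev 11: PC=3 idx=1 pred=T actual=T -> ctr[1]=3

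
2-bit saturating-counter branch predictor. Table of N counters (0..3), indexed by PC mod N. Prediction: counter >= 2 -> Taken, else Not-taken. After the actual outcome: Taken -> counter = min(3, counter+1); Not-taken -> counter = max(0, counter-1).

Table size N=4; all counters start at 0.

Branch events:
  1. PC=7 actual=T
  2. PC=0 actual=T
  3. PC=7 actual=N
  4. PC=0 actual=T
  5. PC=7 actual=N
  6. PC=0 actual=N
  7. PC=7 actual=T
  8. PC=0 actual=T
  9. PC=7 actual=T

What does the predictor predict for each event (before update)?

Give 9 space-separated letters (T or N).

Answer: N N N N N T N N N

Derivation:
Ev 1: PC=7 idx=3 pred=N actual=T -> ctr[3]=1
Ev 2: PC=0 idx=0 pred=N actual=T -> ctr[0]=1
Ev 3: PC=7 idx=3 pred=N actual=N -> ctr[3]=0
Ev 4: PC=0 idx=0 pred=N actual=T -> ctr[0]=2
Ev 5: PC=7 idx=3 pred=N actual=N -> ctr[3]=0
Ev 6: PC=0 idx=0 pred=T actual=N -> ctr[0]=1
Ev 7: PC=7 idx=3 pred=N actual=T -> ctr[3]=1
Ev 8: PC=0 idx=0 pred=N actual=T -> ctr[0]=2
Ev 9: PC=7 idx=3 pred=N actual=T -> ctr[3]=2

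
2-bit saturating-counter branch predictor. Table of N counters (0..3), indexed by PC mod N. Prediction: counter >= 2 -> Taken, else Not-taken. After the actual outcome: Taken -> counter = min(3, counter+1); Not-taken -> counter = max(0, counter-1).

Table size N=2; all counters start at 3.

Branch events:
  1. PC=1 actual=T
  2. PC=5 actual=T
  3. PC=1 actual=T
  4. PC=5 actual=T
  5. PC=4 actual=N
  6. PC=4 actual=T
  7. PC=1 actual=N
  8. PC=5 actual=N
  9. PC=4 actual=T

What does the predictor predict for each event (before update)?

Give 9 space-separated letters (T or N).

Answer: T T T T T T T T T

Derivation:
Ev 1: PC=1 idx=1 pred=T actual=T -> ctr[1]=3
Ev 2: PC=5 idx=1 pred=T actual=T -> ctr[1]=3
Ev 3: PC=1 idx=1 pred=T actual=T -> ctr[1]=3
Ev 4: PC=5 idx=1 pred=T actual=T -> ctr[1]=3
Ev 5: PC=4 idx=0 pred=T actual=N -> ctr[0]=2
Ev 6: PC=4 idx=0 pred=T actual=T -> ctr[0]=3
Ev 7: PC=1 idx=1 pred=T actual=N -> ctr[1]=2
Ev 8: PC=5 idx=1 pred=T actual=N -> ctr[1]=1
Ev 9: PC=4 idx=0 pred=T actual=T -> ctr[0]=3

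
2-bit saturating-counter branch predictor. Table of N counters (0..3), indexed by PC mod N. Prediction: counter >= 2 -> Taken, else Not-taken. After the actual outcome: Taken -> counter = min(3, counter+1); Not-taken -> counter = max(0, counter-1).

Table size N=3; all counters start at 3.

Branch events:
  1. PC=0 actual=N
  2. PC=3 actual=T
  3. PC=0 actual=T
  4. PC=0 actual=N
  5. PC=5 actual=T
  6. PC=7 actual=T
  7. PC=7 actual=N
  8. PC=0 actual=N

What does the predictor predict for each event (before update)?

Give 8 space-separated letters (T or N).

Ev 1: PC=0 idx=0 pred=T actual=N -> ctr[0]=2
Ev 2: PC=3 idx=0 pred=T actual=T -> ctr[0]=3
Ev 3: PC=0 idx=0 pred=T actual=T -> ctr[0]=3
Ev 4: PC=0 idx=0 pred=T actual=N -> ctr[0]=2
Ev 5: PC=5 idx=2 pred=T actual=T -> ctr[2]=3
Ev 6: PC=7 idx=1 pred=T actual=T -> ctr[1]=3
Ev 7: PC=7 idx=1 pred=T actual=N -> ctr[1]=2
Ev 8: PC=0 idx=0 pred=T actual=N -> ctr[0]=1

Answer: T T T T T T T T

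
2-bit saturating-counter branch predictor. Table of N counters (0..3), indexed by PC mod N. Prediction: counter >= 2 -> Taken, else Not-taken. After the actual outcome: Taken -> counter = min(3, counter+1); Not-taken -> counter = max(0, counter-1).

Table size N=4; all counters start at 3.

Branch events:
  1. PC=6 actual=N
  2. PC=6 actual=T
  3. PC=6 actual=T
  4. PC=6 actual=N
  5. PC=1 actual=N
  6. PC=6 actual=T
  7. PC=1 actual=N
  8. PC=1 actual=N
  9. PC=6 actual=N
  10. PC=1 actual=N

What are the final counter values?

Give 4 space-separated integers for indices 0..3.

Answer: 3 0 2 3

Derivation:
Ev 1: PC=6 idx=2 pred=T actual=N -> ctr[2]=2
Ev 2: PC=6 idx=2 pred=T actual=T -> ctr[2]=3
Ev 3: PC=6 idx=2 pred=T actual=T -> ctr[2]=3
Ev 4: PC=6 idx=2 pred=T actual=N -> ctr[2]=2
Ev 5: PC=1 idx=1 pred=T actual=N -> ctr[1]=2
Ev 6: PC=6 idx=2 pred=T actual=T -> ctr[2]=3
Ev 7: PC=1 idx=1 pred=T actual=N -> ctr[1]=1
Ev 8: PC=1 idx=1 pred=N actual=N -> ctr[1]=0
Ev 9: PC=6 idx=2 pred=T actual=N -> ctr[2]=2
Ev 10: PC=1 idx=1 pred=N actual=N -> ctr[1]=0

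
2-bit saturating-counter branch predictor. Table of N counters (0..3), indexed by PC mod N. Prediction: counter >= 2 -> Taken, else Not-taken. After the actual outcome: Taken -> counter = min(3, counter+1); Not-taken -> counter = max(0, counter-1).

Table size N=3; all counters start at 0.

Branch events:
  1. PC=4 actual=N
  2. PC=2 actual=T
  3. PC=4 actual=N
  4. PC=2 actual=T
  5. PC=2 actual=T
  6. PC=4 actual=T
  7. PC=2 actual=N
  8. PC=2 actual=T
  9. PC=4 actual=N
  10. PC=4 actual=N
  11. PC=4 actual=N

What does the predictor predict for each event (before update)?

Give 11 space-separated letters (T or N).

Answer: N N N N T N T T N N N

Derivation:
Ev 1: PC=4 idx=1 pred=N actual=N -> ctr[1]=0
Ev 2: PC=2 idx=2 pred=N actual=T -> ctr[2]=1
Ev 3: PC=4 idx=1 pred=N actual=N -> ctr[1]=0
Ev 4: PC=2 idx=2 pred=N actual=T -> ctr[2]=2
Ev 5: PC=2 idx=2 pred=T actual=T -> ctr[2]=3
Ev 6: PC=4 idx=1 pred=N actual=T -> ctr[1]=1
Ev 7: PC=2 idx=2 pred=T actual=N -> ctr[2]=2
Ev 8: PC=2 idx=2 pred=T actual=T -> ctr[2]=3
Ev 9: PC=4 idx=1 pred=N actual=N -> ctr[1]=0
Ev 10: PC=4 idx=1 pred=N actual=N -> ctr[1]=0
Ev 11: PC=4 idx=1 pred=N actual=N -> ctr[1]=0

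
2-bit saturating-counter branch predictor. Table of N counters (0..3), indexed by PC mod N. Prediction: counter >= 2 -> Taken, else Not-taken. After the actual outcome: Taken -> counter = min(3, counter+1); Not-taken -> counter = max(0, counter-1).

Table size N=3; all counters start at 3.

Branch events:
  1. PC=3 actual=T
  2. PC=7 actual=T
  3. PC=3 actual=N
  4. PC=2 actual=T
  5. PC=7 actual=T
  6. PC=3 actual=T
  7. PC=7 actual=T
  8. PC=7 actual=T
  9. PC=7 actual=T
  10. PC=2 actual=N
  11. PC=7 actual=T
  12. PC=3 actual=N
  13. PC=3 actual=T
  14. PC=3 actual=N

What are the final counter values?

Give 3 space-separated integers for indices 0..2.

Ev 1: PC=3 idx=0 pred=T actual=T -> ctr[0]=3
Ev 2: PC=7 idx=1 pred=T actual=T -> ctr[1]=3
Ev 3: PC=3 idx=0 pred=T actual=N -> ctr[0]=2
Ev 4: PC=2 idx=2 pred=T actual=T -> ctr[2]=3
Ev 5: PC=7 idx=1 pred=T actual=T -> ctr[1]=3
Ev 6: PC=3 idx=0 pred=T actual=T -> ctr[0]=3
Ev 7: PC=7 idx=1 pred=T actual=T -> ctr[1]=3
Ev 8: PC=7 idx=1 pred=T actual=T -> ctr[1]=3
Ev 9: PC=7 idx=1 pred=T actual=T -> ctr[1]=3
Ev 10: PC=2 idx=2 pred=T actual=N -> ctr[2]=2
Ev 11: PC=7 idx=1 pred=T actual=T -> ctr[1]=3
Ev 12: PC=3 idx=0 pred=T actual=N -> ctr[0]=2
Ev 13: PC=3 idx=0 pred=T actual=T -> ctr[0]=3
Ev 14: PC=3 idx=0 pred=T actual=N -> ctr[0]=2

Answer: 2 3 2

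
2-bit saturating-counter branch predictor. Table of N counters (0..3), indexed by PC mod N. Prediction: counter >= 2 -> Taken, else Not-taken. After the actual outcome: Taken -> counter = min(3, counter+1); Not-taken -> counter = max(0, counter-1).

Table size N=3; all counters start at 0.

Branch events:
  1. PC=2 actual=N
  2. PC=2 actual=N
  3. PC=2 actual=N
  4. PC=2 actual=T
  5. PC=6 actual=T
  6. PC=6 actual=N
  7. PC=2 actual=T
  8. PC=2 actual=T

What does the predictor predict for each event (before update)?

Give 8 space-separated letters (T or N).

Answer: N N N N N N N T

Derivation:
Ev 1: PC=2 idx=2 pred=N actual=N -> ctr[2]=0
Ev 2: PC=2 idx=2 pred=N actual=N -> ctr[2]=0
Ev 3: PC=2 idx=2 pred=N actual=N -> ctr[2]=0
Ev 4: PC=2 idx=2 pred=N actual=T -> ctr[2]=1
Ev 5: PC=6 idx=0 pred=N actual=T -> ctr[0]=1
Ev 6: PC=6 idx=0 pred=N actual=N -> ctr[0]=0
Ev 7: PC=2 idx=2 pred=N actual=T -> ctr[2]=2
Ev 8: PC=2 idx=2 pred=T actual=T -> ctr[2]=3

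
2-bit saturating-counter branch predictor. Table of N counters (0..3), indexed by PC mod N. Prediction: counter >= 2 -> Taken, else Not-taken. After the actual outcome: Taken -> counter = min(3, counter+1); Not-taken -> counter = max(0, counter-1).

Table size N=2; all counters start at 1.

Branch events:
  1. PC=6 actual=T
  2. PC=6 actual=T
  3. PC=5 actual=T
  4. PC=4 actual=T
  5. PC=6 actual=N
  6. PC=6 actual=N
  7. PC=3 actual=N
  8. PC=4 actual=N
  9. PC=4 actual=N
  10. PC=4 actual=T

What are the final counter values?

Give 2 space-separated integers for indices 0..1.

Ev 1: PC=6 idx=0 pred=N actual=T -> ctr[0]=2
Ev 2: PC=6 idx=0 pred=T actual=T -> ctr[0]=3
Ev 3: PC=5 idx=1 pred=N actual=T -> ctr[1]=2
Ev 4: PC=4 idx=0 pred=T actual=T -> ctr[0]=3
Ev 5: PC=6 idx=0 pred=T actual=N -> ctr[0]=2
Ev 6: PC=6 idx=0 pred=T actual=N -> ctr[0]=1
Ev 7: PC=3 idx=1 pred=T actual=N -> ctr[1]=1
Ev 8: PC=4 idx=0 pred=N actual=N -> ctr[0]=0
Ev 9: PC=4 idx=0 pred=N actual=N -> ctr[0]=0
Ev 10: PC=4 idx=0 pred=N actual=T -> ctr[0]=1

Answer: 1 1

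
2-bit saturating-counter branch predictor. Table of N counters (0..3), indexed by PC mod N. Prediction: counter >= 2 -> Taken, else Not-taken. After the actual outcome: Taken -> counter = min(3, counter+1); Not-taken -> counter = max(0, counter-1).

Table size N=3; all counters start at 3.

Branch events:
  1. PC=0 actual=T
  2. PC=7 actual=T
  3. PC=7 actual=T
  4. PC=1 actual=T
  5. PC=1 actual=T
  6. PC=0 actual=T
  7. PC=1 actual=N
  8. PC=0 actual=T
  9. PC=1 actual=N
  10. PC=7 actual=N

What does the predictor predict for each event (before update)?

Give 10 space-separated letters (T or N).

Ev 1: PC=0 idx=0 pred=T actual=T -> ctr[0]=3
Ev 2: PC=7 idx=1 pred=T actual=T -> ctr[1]=3
Ev 3: PC=7 idx=1 pred=T actual=T -> ctr[1]=3
Ev 4: PC=1 idx=1 pred=T actual=T -> ctr[1]=3
Ev 5: PC=1 idx=1 pred=T actual=T -> ctr[1]=3
Ev 6: PC=0 idx=0 pred=T actual=T -> ctr[0]=3
Ev 7: PC=1 idx=1 pred=T actual=N -> ctr[1]=2
Ev 8: PC=0 idx=0 pred=T actual=T -> ctr[0]=3
Ev 9: PC=1 idx=1 pred=T actual=N -> ctr[1]=1
Ev 10: PC=7 idx=1 pred=N actual=N -> ctr[1]=0

Answer: T T T T T T T T T N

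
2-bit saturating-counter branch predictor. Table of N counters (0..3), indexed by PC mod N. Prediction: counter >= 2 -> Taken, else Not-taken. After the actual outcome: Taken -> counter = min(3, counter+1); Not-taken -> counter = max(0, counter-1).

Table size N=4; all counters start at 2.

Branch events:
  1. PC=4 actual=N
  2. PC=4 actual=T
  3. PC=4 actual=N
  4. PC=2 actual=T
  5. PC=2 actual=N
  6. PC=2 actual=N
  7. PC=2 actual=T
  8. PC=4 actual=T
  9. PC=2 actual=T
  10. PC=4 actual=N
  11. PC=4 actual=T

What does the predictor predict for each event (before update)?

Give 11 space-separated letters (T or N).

Ev 1: PC=4 idx=0 pred=T actual=N -> ctr[0]=1
Ev 2: PC=4 idx=0 pred=N actual=T -> ctr[0]=2
Ev 3: PC=4 idx=0 pred=T actual=N -> ctr[0]=1
Ev 4: PC=2 idx=2 pred=T actual=T -> ctr[2]=3
Ev 5: PC=2 idx=2 pred=T actual=N -> ctr[2]=2
Ev 6: PC=2 idx=2 pred=T actual=N -> ctr[2]=1
Ev 7: PC=2 idx=2 pred=N actual=T -> ctr[2]=2
Ev 8: PC=4 idx=0 pred=N actual=T -> ctr[0]=2
Ev 9: PC=2 idx=2 pred=T actual=T -> ctr[2]=3
Ev 10: PC=4 idx=0 pred=T actual=N -> ctr[0]=1
Ev 11: PC=4 idx=0 pred=N actual=T -> ctr[0]=2

Answer: T N T T T T N N T T N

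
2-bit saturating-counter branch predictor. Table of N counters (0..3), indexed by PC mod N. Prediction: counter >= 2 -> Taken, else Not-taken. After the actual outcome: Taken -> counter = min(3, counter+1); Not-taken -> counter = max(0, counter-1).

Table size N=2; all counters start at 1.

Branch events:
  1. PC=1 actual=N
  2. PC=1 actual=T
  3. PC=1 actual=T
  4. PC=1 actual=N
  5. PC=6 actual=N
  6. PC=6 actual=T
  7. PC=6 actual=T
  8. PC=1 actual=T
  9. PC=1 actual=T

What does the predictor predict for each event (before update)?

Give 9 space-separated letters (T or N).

Answer: N N N T N N N N T

Derivation:
Ev 1: PC=1 idx=1 pred=N actual=N -> ctr[1]=0
Ev 2: PC=1 idx=1 pred=N actual=T -> ctr[1]=1
Ev 3: PC=1 idx=1 pred=N actual=T -> ctr[1]=2
Ev 4: PC=1 idx=1 pred=T actual=N -> ctr[1]=1
Ev 5: PC=6 idx=0 pred=N actual=N -> ctr[0]=0
Ev 6: PC=6 idx=0 pred=N actual=T -> ctr[0]=1
Ev 7: PC=6 idx=0 pred=N actual=T -> ctr[0]=2
Ev 8: PC=1 idx=1 pred=N actual=T -> ctr[1]=2
Ev 9: PC=1 idx=1 pred=T actual=T -> ctr[1]=3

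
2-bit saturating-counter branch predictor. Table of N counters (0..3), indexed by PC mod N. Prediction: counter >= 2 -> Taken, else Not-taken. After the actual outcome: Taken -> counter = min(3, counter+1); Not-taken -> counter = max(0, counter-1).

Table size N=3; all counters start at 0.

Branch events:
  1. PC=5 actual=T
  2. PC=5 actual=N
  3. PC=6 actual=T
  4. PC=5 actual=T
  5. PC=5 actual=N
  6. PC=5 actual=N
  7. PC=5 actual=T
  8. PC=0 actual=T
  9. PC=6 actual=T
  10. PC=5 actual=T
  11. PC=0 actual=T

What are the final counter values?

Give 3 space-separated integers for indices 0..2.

Ev 1: PC=5 idx=2 pred=N actual=T -> ctr[2]=1
Ev 2: PC=5 idx=2 pred=N actual=N -> ctr[2]=0
Ev 3: PC=6 idx=0 pred=N actual=T -> ctr[0]=1
Ev 4: PC=5 idx=2 pred=N actual=T -> ctr[2]=1
Ev 5: PC=5 idx=2 pred=N actual=N -> ctr[2]=0
Ev 6: PC=5 idx=2 pred=N actual=N -> ctr[2]=0
Ev 7: PC=5 idx=2 pred=N actual=T -> ctr[2]=1
Ev 8: PC=0 idx=0 pred=N actual=T -> ctr[0]=2
Ev 9: PC=6 idx=0 pred=T actual=T -> ctr[0]=3
Ev 10: PC=5 idx=2 pred=N actual=T -> ctr[2]=2
Ev 11: PC=0 idx=0 pred=T actual=T -> ctr[0]=3

Answer: 3 0 2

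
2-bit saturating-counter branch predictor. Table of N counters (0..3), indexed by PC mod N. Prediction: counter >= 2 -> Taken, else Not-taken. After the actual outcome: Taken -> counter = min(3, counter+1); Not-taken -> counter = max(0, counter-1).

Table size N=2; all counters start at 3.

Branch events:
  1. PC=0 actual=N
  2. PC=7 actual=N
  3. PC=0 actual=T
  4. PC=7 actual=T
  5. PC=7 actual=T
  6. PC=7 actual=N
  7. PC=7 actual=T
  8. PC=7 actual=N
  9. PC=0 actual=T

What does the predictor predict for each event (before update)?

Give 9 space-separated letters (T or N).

Answer: T T T T T T T T T

Derivation:
Ev 1: PC=0 idx=0 pred=T actual=N -> ctr[0]=2
Ev 2: PC=7 idx=1 pred=T actual=N -> ctr[1]=2
Ev 3: PC=0 idx=0 pred=T actual=T -> ctr[0]=3
Ev 4: PC=7 idx=1 pred=T actual=T -> ctr[1]=3
Ev 5: PC=7 idx=1 pred=T actual=T -> ctr[1]=3
Ev 6: PC=7 idx=1 pred=T actual=N -> ctr[1]=2
Ev 7: PC=7 idx=1 pred=T actual=T -> ctr[1]=3
Ev 8: PC=7 idx=1 pred=T actual=N -> ctr[1]=2
Ev 9: PC=0 idx=0 pred=T actual=T -> ctr[0]=3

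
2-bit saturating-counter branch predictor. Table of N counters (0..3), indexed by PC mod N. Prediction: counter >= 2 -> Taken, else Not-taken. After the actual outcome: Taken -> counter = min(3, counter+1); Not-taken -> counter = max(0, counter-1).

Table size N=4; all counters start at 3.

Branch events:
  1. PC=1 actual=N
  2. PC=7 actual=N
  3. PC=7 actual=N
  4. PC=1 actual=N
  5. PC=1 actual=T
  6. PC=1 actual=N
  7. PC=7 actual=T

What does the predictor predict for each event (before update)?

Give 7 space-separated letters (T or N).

Answer: T T T T N T N

Derivation:
Ev 1: PC=1 idx=1 pred=T actual=N -> ctr[1]=2
Ev 2: PC=7 idx=3 pred=T actual=N -> ctr[3]=2
Ev 3: PC=7 idx=3 pred=T actual=N -> ctr[3]=1
Ev 4: PC=1 idx=1 pred=T actual=N -> ctr[1]=1
Ev 5: PC=1 idx=1 pred=N actual=T -> ctr[1]=2
Ev 6: PC=1 idx=1 pred=T actual=N -> ctr[1]=1
Ev 7: PC=7 idx=3 pred=N actual=T -> ctr[3]=2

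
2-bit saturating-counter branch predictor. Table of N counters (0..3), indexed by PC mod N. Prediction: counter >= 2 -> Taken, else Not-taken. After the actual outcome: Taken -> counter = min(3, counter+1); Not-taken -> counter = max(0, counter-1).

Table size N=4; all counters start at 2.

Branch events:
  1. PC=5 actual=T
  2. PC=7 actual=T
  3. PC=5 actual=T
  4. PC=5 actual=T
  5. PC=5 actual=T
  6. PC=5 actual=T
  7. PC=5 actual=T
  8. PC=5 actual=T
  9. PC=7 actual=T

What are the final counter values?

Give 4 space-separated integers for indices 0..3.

Ev 1: PC=5 idx=1 pred=T actual=T -> ctr[1]=3
Ev 2: PC=7 idx=3 pred=T actual=T -> ctr[3]=3
Ev 3: PC=5 idx=1 pred=T actual=T -> ctr[1]=3
Ev 4: PC=5 idx=1 pred=T actual=T -> ctr[1]=3
Ev 5: PC=5 idx=1 pred=T actual=T -> ctr[1]=3
Ev 6: PC=5 idx=1 pred=T actual=T -> ctr[1]=3
Ev 7: PC=5 idx=1 pred=T actual=T -> ctr[1]=3
Ev 8: PC=5 idx=1 pred=T actual=T -> ctr[1]=3
Ev 9: PC=7 idx=3 pred=T actual=T -> ctr[3]=3

Answer: 2 3 2 3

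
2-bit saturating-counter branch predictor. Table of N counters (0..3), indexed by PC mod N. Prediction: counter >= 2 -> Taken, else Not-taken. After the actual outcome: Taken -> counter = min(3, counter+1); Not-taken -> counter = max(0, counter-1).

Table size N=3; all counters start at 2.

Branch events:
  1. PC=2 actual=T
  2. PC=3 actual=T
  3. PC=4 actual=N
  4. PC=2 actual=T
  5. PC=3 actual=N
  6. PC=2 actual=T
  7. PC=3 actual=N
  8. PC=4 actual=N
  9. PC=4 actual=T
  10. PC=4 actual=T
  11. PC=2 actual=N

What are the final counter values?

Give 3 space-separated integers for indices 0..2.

Ev 1: PC=2 idx=2 pred=T actual=T -> ctr[2]=3
Ev 2: PC=3 idx=0 pred=T actual=T -> ctr[0]=3
Ev 3: PC=4 idx=1 pred=T actual=N -> ctr[1]=1
Ev 4: PC=2 idx=2 pred=T actual=T -> ctr[2]=3
Ev 5: PC=3 idx=0 pred=T actual=N -> ctr[0]=2
Ev 6: PC=2 idx=2 pred=T actual=T -> ctr[2]=3
Ev 7: PC=3 idx=0 pred=T actual=N -> ctr[0]=1
Ev 8: PC=4 idx=1 pred=N actual=N -> ctr[1]=0
Ev 9: PC=4 idx=1 pred=N actual=T -> ctr[1]=1
Ev 10: PC=4 idx=1 pred=N actual=T -> ctr[1]=2
Ev 11: PC=2 idx=2 pred=T actual=N -> ctr[2]=2

Answer: 1 2 2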